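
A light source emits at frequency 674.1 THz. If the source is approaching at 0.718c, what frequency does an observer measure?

β = v/c = 0.718
(1+β)/(1-β) = 1.718/0.282 = 6.092
Doppler factor = √(6.092) = 2.468
f_obs = 674.1 × 2.468 = 1664 THz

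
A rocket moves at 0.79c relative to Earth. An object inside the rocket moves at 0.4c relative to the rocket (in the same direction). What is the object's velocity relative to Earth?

u = (u' + v)/(1 + u'v/c²)
Numerator: 0.4 + 0.79 = 1.19
Denominator: 1 + 0.316 = 1.316
u = 1.19/1.316 = 0.9043c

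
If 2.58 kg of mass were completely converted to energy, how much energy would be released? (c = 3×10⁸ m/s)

Using E = mc²:
c² = (3×10⁸)² = 9×10¹⁶ m²/s²
E = 2.58 × 9×10¹⁶ = 2.322×10¹⁷ J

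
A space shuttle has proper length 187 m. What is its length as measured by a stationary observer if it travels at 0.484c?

Proper length L₀ = 187 m
γ = 1/√(1 - 0.484²) = 1.143
L = L₀/γ = 187/1.143 = 163.6 m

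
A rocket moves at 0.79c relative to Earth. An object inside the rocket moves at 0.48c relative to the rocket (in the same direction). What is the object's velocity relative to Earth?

u = (u' + v)/(1 + u'v/c²)
Numerator: 0.48 + 0.79 = 1.27
Denominator: 1 + 0.3792 = 1.3792
u = 1.27/1.3792 = 0.9208c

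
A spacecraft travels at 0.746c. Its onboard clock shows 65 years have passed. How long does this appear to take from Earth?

Proper time Δt₀ = 65 years
γ = 1/√(1 - 0.746²) = 1.50162
Δt = γΔt₀ = 1.50162 × 65 = 97.61 years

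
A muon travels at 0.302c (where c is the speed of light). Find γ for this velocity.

v/c = 0.302, so (v/c)² = 0.091204
1 - (v/c)² = 0.908796
γ = 1/√(0.908796) = 1.049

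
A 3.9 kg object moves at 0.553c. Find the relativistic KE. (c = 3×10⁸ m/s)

γ = 1/√(1 - 0.553²) = 1.20022
γ - 1 = 0.20022
KE = (γ-1)mc² = 0.20022 × 3.9 × (3×10⁸)² = 7.028×10¹⁶ J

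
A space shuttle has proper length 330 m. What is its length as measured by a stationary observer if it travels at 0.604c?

Proper length L₀ = 330 m
γ = 1/√(1 - 0.604²) = 1.2547
L = L₀/γ = 330/1.2547 = 263.0 m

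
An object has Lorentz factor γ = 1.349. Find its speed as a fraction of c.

From γ = 1/√(1 - v²/c²):
1/γ² = 1/1.349² = 0.5495
v²/c² = 1 - 0.5495 = 0.4505
v/c = √(0.4505) = 0.6712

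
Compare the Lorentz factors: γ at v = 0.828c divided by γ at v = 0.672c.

γ₁ = 1/√(1 - 0.828²) = 1.783
γ₂ = 1/√(1 - 0.672²) = 1.350
γ₁/γ₂ = 1.783/1.350 = 1.321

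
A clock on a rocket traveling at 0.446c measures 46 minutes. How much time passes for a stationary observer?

Proper time Δt₀ = 46 minutes
γ = 1/√(1 - 0.446²) = 1.11728
Δt = γΔt₀ = 1.11728 × 46 = 51.39 minutes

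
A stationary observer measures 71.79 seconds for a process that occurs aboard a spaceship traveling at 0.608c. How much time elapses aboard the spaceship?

Dilated time Δt = 71.79 seconds
γ = 1/√(1 - 0.608²) = 1.2595
Δt₀ = Δt/γ = 71.79/1.2595 = 57.00 seconds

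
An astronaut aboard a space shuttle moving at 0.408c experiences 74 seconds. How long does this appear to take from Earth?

Proper time Δt₀ = 74 seconds
γ = 1/√(1 - 0.408²) = 1.0953
Δt = γΔt₀ = 1.0953 × 74 = 81.05 seconds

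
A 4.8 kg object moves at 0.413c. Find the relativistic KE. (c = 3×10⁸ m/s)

γ = 1/√(1 - 0.413²) = 1.09802
γ - 1 = 0.09802
KE = (γ-1)mc² = 0.09802 × 4.8 × (3×10⁸)² = 4.234×10¹⁶ J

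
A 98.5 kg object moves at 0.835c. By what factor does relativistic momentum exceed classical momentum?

p_rel = γmv, p_class = mv
Ratio = γ = 1/√(1 - 0.835²) = 1.817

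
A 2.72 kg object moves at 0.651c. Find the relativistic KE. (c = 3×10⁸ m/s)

γ = 1/√(1 - 0.651²) = 1.3174
γ - 1 = 0.3174
KE = (γ-1)mc² = 0.3174 × 2.72 × (3×10⁸)² = 7.770×10¹⁶ J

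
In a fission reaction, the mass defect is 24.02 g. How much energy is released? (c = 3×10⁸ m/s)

Convert mass defect: Δm = 24.02 g = 0.02402 kg
E = Δm·c² = 0.02402 × (3×10⁸)²
= 0.02402 × 9×10¹⁶ = 2.162×10¹⁵ J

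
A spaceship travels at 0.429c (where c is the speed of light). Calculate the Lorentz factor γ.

v/c = 0.429, so (v/c)² = 0.184041
1 - (v/c)² = 0.815959
γ = 1/√(0.815959) = 1.107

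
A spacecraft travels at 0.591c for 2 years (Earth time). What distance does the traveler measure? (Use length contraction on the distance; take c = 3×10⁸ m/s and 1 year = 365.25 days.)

Earth distance: d = v × t = 0.591c × 2 yr = 1.11903×10¹⁶ m
γ = 1.23966
d' = d/γ = 1.11903×10¹⁶/1.23966 = 9.027×10¹⁵ m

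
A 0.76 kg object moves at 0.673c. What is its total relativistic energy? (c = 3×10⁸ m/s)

γ = 1/√(1 - 0.673²) = 1.352
mc² = 0.76 × (3×10⁸)² = 6.840×10¹⁶ J
E = γmc² = 1.352 × 6.840×10¹⁶ = 9.248×10¹⁶ J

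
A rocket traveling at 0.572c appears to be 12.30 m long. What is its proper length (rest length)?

Contracted length L = 12.30 m
γ = 1/√(1 - 0.572²) = 1.21914
L₀ = γL = 1.21914 × 12.30 = 15.00 m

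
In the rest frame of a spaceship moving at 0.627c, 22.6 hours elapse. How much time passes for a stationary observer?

Proper time Δt₀ = 22.6 hours
γ = 1/√(1 - 0.627²) = 1.2837
Δt = γΔt₀ = 1.2837 × 22.6 = 29.01 hours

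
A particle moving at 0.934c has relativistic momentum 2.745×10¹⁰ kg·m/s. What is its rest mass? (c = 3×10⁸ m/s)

γ = 1/√(1 - 0.934²) = 2.799
v = 0.934 × 3×10⁸ = 2.802×10⁸ m/s
m = p/(γv) = 2.745×10¹⁰/(2.799 × 2.802×10⁸) = 35.00 kg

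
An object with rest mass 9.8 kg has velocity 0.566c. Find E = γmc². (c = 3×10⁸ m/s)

γ = 1/√(1 - 0.566²) = 1.213
mc² = 9.8 × (3×10⁸)² = 8.820×10¹⁷ J
E = γmc² = 1.213 × 8.820×10¹⁷ = 1.070×10¹⁸ J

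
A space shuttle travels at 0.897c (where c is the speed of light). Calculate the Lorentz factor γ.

v/c = 0.897, so (v/c)² = 0.804609
1 - (v/c)² = 0.195391
γ = 1/√(0.195391) = 2.262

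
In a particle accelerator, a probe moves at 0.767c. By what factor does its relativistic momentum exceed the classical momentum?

p_rel = γmv, p_class = mv
Ratio = γ = 1/√(1 - 0.767²)
= 1/√(0.411711) = 1.558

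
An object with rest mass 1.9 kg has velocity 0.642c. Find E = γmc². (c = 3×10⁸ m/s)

γ = 1/√(1 - 0.642²) = 1.304
mc² = 1.9 × (3×10⁸)² = 1.710×10¹⁷ J
E = γmc² = 1.304 × 1.710×10¹⁷ = 2.230×10¹⁷ J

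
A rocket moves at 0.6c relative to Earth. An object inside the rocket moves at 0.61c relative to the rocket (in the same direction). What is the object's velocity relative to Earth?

u = (u' + v)/(1 + u'v/c²)
Numerator: 0.61 + 0.6 = 1.21
Denominator: 1 + 0.366 = 1.366
u = 1.21/1.366 = 0.8858c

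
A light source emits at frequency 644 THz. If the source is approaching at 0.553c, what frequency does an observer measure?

β = v/c = 0.553
(1+β)/(1-β) = 1.553/0.447 = 3.474
Doppler factor = √(3.474) = 1.864
f_obs = 644 × 1.864 = 1200 THz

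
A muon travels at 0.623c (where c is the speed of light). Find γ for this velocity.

v/c = 0.623, so (v/c)² = 0.388129
1 - (v/c)² = 0.611871
γ = 1/√(0.611871) = 1.278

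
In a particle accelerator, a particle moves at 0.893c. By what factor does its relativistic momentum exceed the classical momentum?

p_rel = γmv, p_class = mv
Ratio = γ = 1/√(1 - 0.893²)
= 1/√(0.202551) = 2.222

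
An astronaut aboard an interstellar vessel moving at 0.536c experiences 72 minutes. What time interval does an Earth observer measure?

Proper time Δt₀ = 72 minutes
γ = 1/√(1 - 0.536²) = 1.18453
Δt = γΔt₀ = 1.18453 × 72 = 85.29 minutes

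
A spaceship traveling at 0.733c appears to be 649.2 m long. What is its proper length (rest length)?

Contracted length L = 649.2 m
γ = 1/√(1 - 0.733²) = 1.4701
L₀ = γL = 1.4701 × 649.2 = 954.4 m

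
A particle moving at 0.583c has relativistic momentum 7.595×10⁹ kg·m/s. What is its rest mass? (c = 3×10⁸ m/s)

γ = 1/√(1 - 0.583²) = 1.231
v = 0.583 × 3×10⁸ = 1.749×10⁸ m/s
m = p/(γv) = 7.595×10⁹/(1.231 × 1.749×10⁸) = 35.28 kg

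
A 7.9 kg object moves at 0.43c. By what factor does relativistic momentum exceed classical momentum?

p_rel = γmv, p_class = mv
Ratio = γ = 1/√(1 - 0.43²) = 1.108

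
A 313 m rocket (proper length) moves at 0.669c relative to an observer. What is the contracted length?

Proper length L₀ = 313 m
γ = 1/√(1 - 0.669²) = 1.3454
L = L₀/γ = 313/1.3454 = 232.6 m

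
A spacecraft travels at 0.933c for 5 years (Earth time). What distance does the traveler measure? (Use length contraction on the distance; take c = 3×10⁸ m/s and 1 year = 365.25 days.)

Earth distance: d = v × t = 0.933c × 5 yr = 4.416×10¹⁶ m
γ = 2.779
d' = d/γ = 4.416×10¹⁶/2.779 = 1.589×10¹⁶ m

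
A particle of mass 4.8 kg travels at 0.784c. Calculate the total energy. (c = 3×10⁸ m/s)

γ = 1/√(1 - 0.784²) = 1.6109
mc² = 4.8 × (3×10⁸)² = 4.320×10¹⁷ J
E = γmc² = 1.6109 × 4.320×10¹⁷ = 6.959×10¹⁷ J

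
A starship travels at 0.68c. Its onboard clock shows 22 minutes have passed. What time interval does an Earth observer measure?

Proper time Δt₀ = 22 minutes
γ = 1/√(1 - 0.68²) = 1.36386
Δt = γΔt₀ = 1.36386 × 22 = 30.00 minutes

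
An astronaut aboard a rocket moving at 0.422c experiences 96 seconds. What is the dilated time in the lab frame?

Proper time Δt₀ = 96 seconds
γ = 1/√(1 - 0.422²) = 1.103
Δt = γΔt₀ = 1.103 × 96 = 105.9 seconds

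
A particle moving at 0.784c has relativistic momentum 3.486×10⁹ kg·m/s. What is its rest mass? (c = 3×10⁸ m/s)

γ = 1/√(1 - 0.784²) = 1.6109
v = 0.784 × 3×10⁸ = 2.352×10⁸ m/s
m = p/(γv) = 3.486×10⁹/(1.6109 × 2.352×10⁸) = 9.201 kg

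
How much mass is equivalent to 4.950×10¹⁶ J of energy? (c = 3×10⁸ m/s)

From E = mc², we get m = E/c²
c² = (3×10⁸)² = 9×10¹⁶ m²/s²
m = 4.950×10¹⁶ / 9×10¹⁶ = 0.5500 kg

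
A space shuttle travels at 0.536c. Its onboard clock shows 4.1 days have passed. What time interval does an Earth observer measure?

Proper time Δt₀ = 4.1 days
γ = 1/√(1 - 0.536²) = 1.18453
Δt = γΔt₀ = 1.18453 × 4.1 = 4.857 days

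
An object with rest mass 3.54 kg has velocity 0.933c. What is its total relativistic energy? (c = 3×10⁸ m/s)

γ = 1/√(1 - 0.933²) = 2.7787
mc² = 3.54 × (3×10⁸)² = 3.186×10¹⁷ J
E = γmc² = 2.7787 × 3.186×10¹⁷ = 8.853×10¹⁷ J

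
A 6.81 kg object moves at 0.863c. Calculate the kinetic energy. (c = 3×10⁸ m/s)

γ = 1/√(1 - 0.863²) = 1.9794
γ - 1 = 0.9794
KE = (γ-1)mc² = 0.9794 × 6.81 × (3×10⁸)² = 6.003×10¹⁷ J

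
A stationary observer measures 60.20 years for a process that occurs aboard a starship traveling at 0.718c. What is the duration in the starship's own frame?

Dilated time Δt = 60.20 years
γ = 1/√(1 - 0.718²) = 1.4367
Δt₀ = Δt/γ = 60.20/1.4367 = 41.90 years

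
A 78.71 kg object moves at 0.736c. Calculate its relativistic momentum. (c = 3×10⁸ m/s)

γ = 1/√(1 - 0.736²) = 1.477
v = 0.736 × 3×10⁸ = 2.208×10⁸ m/s
p = γmv = 1.477 × 78.71 × 2.208×10⁸ = 2.567×10¹⁰ kg·m/s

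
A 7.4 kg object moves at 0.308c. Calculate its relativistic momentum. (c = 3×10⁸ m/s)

γ = 1/√(1 - 0.308²) = 1.0511
v = 0.308 × 3×10⁸ = 9.240×10⁷ m/s
p = γmv = 1.0511 × 7.4 × 9.240×10⁷ = 7.187×10⁸ kg·m/s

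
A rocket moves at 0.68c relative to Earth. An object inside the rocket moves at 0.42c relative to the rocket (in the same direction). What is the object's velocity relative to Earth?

u = (u' + v)/(1 + u'v/c²)
Numerator: 0.42 + 0.68 = 1.1
Denominator: 1 + 0.2856 = 1.2856
u = 1.1/1.2856 = 0.8556c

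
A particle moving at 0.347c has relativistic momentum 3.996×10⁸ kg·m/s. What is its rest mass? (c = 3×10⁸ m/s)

γ = 1/√(1 - 0.347²) = 1.0663
v = 0.347 × 3×10⁸ = 1.041×10⁸ m/s
m = p/(γv) = 3.996×10⁸/(1.0663 × 1.041×10⁸) = 3.600 kg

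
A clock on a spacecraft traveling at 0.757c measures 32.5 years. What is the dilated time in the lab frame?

Proper time Δt₀ = 32.5 years
γ = 1/√(1 - 0.757²) = 1.5304
Δt = γΔt₀ = 1.5304 × 32.5 = 49.74 years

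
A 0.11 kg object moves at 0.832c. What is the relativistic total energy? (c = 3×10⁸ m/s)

γ = 1/√(1 - 0.832²) = 1.803
mc² = 0.11 × (3×10⁸)² = 9.900×10¹⁵ J
E = γmc² = 1.803 × 9.900×10¹⁵ = 1.785×10¹⁶ J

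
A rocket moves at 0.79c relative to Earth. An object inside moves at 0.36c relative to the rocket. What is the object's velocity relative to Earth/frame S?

u = (u' + v)/(1 + u'v/c²)
Numerator: 0.36 + 0.79 = 1.15
Denominator: 1 + 0.2844 = 1.2844
u = 1.15/1.2844 = 0.8954c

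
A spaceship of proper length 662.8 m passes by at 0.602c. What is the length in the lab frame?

Proper length L₀ = 662.8 m
γ = 1/√(1 - 0.602²) = 1.2524
L = L₀/γ = 662.8/1.2524 = 529.2 m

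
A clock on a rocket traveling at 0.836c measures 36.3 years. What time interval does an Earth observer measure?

Proper time Δt₀ = 36.3 years
γ = 1/√(1 - 0.836²) = 1.8224
Δt = γΔt₀ = 1.8224 × 36.3 = 66.15 years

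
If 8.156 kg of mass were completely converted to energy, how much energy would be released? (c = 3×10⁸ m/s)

Using E = mc²:
c² = (3×10⁸)² = 9×10¹⁶ m²/s²
E = 8.156 × 9×10¹⁶ = 7.340×10¹⁷ J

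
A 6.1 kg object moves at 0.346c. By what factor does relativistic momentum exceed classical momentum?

p_rel = γmv, p_class = mv
Ratio = γ = 1/√(1 - 0.346²) = 1.066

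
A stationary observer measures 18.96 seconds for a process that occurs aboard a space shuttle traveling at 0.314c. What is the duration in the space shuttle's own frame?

Dilated time Δt = 18.96 seconds
γ = 1/√(1 - 0.314²) = 1.0533
Δt₀ = Δt/γ = 18.96/1.0533 = 18.00 seconds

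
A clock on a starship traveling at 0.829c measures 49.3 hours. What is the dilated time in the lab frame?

Proper time Δt₀ = 49.3 hours
γ = 1/√(1 - 0.829²) = 1.788
Δt = γΔt₀ = 1.788 × 49.3 = 88.15 hours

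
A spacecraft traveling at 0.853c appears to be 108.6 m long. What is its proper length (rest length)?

Contracted length L = 108.6 m
γ = 1/√(1 - 0.853²) = 1.916
L₀ = γL = 1.916 × 108.6 = 208.1 m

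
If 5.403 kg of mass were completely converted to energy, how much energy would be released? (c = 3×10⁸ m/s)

Using E = mc²:
c² = (3×10⁸)² = 9×10¹⁶ m²/s²
E = 5.403 × 9×10¹⁶ = 4.863×10¹⁷ J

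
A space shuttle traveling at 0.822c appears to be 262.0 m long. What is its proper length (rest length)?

Contracted length L = 262.0 m
γ = 1/√(1 - 0.822²) = 1.756
L₀ = γL = 1.756 × 262.0 = 460.1 m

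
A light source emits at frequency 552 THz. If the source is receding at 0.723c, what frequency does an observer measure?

β = v/c = 0.723
(1-β)/(1+β) = 0.277/1.723 = 0.16077
Doppler factor = √(0.16077) = 0.40096
f_obs = 552 × 0.40096 = 221.3 THz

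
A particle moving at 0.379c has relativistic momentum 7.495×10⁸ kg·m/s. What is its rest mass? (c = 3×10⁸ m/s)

γ = 1/√(1 - 0.379²) = 1.0806
v = 0.379 × 3×10⁸ = 1.137×10⁸ m/s
m = p/(γv) = 7.495×10⁸/(1.0806 × 1.137×10⁸) = 6.100 kg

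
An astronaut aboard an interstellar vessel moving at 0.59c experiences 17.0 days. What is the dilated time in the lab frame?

Proper time Δt₀ = 17.0 days
γ = 1/√(1 - 0.59²) = 1.239
Δt = γΔt₀ = 1.239 × 17.0 = 21.06 days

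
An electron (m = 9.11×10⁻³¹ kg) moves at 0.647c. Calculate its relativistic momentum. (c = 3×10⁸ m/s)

γ = 1/√(1 - 0.647²) = 1.3115
v = 0.647 × 3×10⁸ = 1.941×10⁸ m/s
p = γmv = 1.3115 × 9.11×10⁻³¹ × 1.941×10⁸ = 2.319×10⁻²² kg·m/s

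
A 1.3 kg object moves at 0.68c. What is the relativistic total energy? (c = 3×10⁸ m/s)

γ = 1/√(1 - 0.68²) = 1.364
mc² = 1.3 × (3×10⁸)² = 1.170×10¹⁷ J
E = γmc² = 1.364 × 1.170×10¹⁷ = 1.596×10¹⁷ J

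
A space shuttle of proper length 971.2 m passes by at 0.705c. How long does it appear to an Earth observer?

Proper length L₀ = 971.2 m
γ = 1/√(1 - 0.705²) = 1.410
L = L₀/γ = 971.2/1.410 = 688.8 m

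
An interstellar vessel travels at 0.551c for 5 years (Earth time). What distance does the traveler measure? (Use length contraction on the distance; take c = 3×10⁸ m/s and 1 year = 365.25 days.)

Earth distance: d = v × t = 0.551c × 5 yr = 2.608×10¹⁶ m
γ = 1.198
d' = d/γ = 2.608×10¹⁶/1.198 = 2.177×10¹⁶ m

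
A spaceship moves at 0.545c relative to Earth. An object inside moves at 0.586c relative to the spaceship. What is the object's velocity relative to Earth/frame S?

u = (u' + v)/(1 + u'v/c²)
Numerator: 0.586 + 0.545 = 1.131
Denominator: 1 + 0.31937 = 1.31937
u = 1.131/1.31937 = 0.8572c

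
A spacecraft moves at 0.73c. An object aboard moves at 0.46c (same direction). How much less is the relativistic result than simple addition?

Classical: u' + v = 0.46 + 0.73 = 1.19c
Relativistic: u = (0.46 + 0.73)/(1 + 0.3358) = 1.19/1.3358 = 0.8909c
Difference: 1.19 - 0.8909 = 0.2991c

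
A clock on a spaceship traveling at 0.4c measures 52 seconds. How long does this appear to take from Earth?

Proper time Δt₀ = 52 seconds
γ = 1/√(1 - 0.4²) = 1.0911
Δt = γΔt₀ = 1.0911 × 52 = 56.74 seconds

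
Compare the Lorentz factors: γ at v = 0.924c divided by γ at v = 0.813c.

γ₁ = 1/√(1 - 0.924²) = 2.615
γ₂ = 1/√(1 - 0.813²) = 1.717
γ₁/γ₂ = 2.615/1.717 = 1.523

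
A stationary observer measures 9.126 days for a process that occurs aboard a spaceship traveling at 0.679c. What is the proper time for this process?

Dilated time Δt = 9.126 days
γ = 1/√(1 - 0.679²) = 1.362
Δt₀ = Δt/γ = 9.126/1.362 = 6.700 days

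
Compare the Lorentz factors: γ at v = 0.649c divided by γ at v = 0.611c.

γ₁ = 1/√(1 - 0.649²) = 1.3144
γ₂ = 1/√(1 - 0.611²) = 1.2632
γ₁/γ₂ = 1.3144/1.2632 = 1.041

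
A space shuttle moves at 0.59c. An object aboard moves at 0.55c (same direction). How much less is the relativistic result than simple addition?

Classical: u' + v = 0.55 + 0.59 = 1.14c
Relativistic: u = (0.55 + 0.59)/(1 + 0.3245) = 1.14/1.3245 = 0.8607c
Difference: 1.14 - 0.8607 = 0.2793c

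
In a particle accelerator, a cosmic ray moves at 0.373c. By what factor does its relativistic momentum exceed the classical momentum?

p_rel = γmv, p_class = mv
Ratio = γ = 1/√(1 - 0.373²)
= 1/√(0.860871) = 1.078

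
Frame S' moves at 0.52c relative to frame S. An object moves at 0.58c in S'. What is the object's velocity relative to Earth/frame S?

u = (u' + v)/(1 + u'v/c²)
Numerator: 0.58 + 0.52 = 1.1
Denominator: 1 + 0.3016 = 1.3016
u = 1.1/1.3016 = 0.8451c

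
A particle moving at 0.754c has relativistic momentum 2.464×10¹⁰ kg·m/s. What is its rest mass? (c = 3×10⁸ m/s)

γ = 1/√(1 - 0.754²) = 1.5224
v = 0.754 × 3×10⁸ = 2.262×10⁸ m/s
m = p/(γv) = 2.464×10¹⁰/(1.5224 × 2.262×10⁸) = 71.55 kg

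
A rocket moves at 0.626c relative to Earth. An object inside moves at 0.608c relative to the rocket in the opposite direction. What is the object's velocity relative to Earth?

Object's velocity in rocket frame is u' = -0.608c
u = (u' + v)/(1 + u'v/c²) = (v - 0.608)/(1 - 0.608·v/c²)
Numerator: 0.626 - 0.608 = 0.018
Denominator: 1 - 0.380608 = 0.619392
u = 0.018/0.619392 = 0.02906c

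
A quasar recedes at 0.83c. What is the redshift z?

β = 0.83
(1+β)/(1-β) = 1.83/0.17 = 10.765
√(10.765) = 3.281
z = 3.281 - 1 = 2.281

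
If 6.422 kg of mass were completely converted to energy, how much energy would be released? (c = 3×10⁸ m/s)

Using E = mc²:
c² = (3×10⁸)² = 9×10¹⁶ m²/s²
E = 6.422 × 9×10¹⁶ = 5.780×10¹⁷ J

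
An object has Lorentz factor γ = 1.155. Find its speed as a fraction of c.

From γ = 1/√(1 - v²/c²):
1/γ² = 1/1.155² = 0.7496
v²/c² = 1 - 0.7496 = 0.2504
v/c = √(0.2504) = 0.5004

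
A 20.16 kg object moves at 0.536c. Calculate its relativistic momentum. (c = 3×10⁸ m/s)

γ = 1/√(1 - 0.536²) = 1.1845
v = 0.536 × 3×10⁸ = 1.608×10⁸ m/s
p = γmv = 1.1845 × 20.16 × 1.608×10⁸ = 3.840×10⁹ kg·m/s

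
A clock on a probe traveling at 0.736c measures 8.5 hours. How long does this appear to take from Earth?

Proper time Δt₀ = 8.5 hours
γ = 1/√(1 - 0.736²) = 1.4771
Δt = γΔt₀ = 1.4771 × 8.5 = 12.56 hours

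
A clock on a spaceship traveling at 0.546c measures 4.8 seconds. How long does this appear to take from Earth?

Proper time Δt₀ = 4.8 seconds
γ = 1/√(1 - 0.546²) = 1.1936
Δt = γΔt₀ = 1.1936 × 4.8 = 5.729 seconds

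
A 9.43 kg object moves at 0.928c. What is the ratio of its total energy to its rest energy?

E = γmc², E₀ = mc²
E/E₀ = γ = 1/√(1 - 0.928²) = 2.684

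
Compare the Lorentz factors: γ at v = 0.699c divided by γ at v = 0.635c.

γ₁ = 1/√(1 - 0.699²) = 1.398
γ₂ = 1/√(1 - 0.635²) = 1.294
γ₁/γ₂ = 1.398/1.294 = 1.080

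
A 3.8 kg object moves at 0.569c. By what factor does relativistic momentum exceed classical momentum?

p_rel = γmv, p_class = mv
Ratio = γ = 1/√(1 - 0.569²) = 1.216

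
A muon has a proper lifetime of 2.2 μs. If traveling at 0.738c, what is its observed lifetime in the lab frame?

Proper lifetime τ₀ = 2.2 μs
γ = 1/√(1 - 0.738²) = 1.482
τ = γτ₀ = 1.482 × 2.2 μs = 3.260 μs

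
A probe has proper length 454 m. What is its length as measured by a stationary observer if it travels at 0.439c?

Proper length L₀ = 454 m
γ = 1/√(1 - 0.439²) = 1.113
L = L₀/γ = 454/1.113 = 407.9 m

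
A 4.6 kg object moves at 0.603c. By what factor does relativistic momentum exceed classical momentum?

p_rel = γmv, p_class = mv
Ratio = γ = 1/√(1 - 0.603²) = 1.254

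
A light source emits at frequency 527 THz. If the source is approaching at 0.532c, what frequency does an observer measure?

β = v/c = 0.532
(1+β)/(1-β) = 1.532/0.468 = 3.2735
Doppler factor = √(3.2735) = 1.8093
f_obs = 527 × 1.8093 = 953.5 THz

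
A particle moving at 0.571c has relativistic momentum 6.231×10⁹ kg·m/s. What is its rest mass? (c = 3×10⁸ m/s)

γ = 1/√(1 - 0.571²) = 1.218
v = 0.571 × 3×10⁸ = 1.713×10⁸ m/s
m = p/(γv) = 6.231×10⁹/(1.218 × 1.713×10⁸) = 29.86 kg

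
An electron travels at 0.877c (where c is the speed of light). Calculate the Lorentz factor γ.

v/c = 0.877, so (v/c)² = 0.769129
1 - (v/c)² = 0.230871
γ = 1/√(0.230871) = 2.081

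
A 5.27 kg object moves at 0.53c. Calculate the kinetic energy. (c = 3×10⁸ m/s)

γ = 1/√(1 - 0.53²) = 1.17925
γ - 1 = 0.17925
KE = (γ-1)mc² = 0.17925 × 5.27 × (3×10⁸)² = 8.502×10¹⁶ J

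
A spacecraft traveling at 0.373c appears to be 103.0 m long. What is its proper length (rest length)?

Contracted length L = 103.0 m
γ = 1/√(1 - 0.373²) = 1.078
L₀ = γL = 1.078 × 103.0 = 111.0 m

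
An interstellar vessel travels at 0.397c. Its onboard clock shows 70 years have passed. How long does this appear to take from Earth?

Proper time Δt₀ = 70 years
γ = 1/√(1 - 0.397²) = 1.0895
Δt = γΔt₀ = 1.0895 × 70 = 76.27 years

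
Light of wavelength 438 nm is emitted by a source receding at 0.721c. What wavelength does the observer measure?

β = 0.721
Wavelength Doppler factor = √(1.721/0.279) = √(6.168) = 2.484
λ_obs = 438 × 2.484 = 1088 nm (redshift)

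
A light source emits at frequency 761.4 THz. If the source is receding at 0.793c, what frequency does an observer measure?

β = v/c = 0.793
(1-β)/(1+β) = 0.207/1.793 = 0.11545
Doppler factor = √(0.11545) = 0.3398
f_obs = 761.4 × 0.3398 = 258.7 THz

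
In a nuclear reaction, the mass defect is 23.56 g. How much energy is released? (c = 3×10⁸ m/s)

Convert mass defect: Δm = 23.56 g = 0.02356 kg
E = Δm·c² = 0.02356 × (3×10⁸)²
= 0.02356 × 9×10¹⁶ = 2.120×10¹⁵ J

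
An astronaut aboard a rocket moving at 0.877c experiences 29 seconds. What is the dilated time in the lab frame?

Proper time Δt₀ = 29 seconds
γ = 1/√(1 - 0.877²) = 2.08121
Δt = γΔt₀ = 2.08121 × 29 = 60.36 seconds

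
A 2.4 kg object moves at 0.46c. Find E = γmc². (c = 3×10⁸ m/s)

γ = 1/√(1 - 0.46²) = 1.1262
mc² = 2.4 × (3×10⁸)² = 2.160×10¹⁷ J
E = γmc² = 1.1262 × 2.160×10¹⁷ = 2.433×10¹⁷ J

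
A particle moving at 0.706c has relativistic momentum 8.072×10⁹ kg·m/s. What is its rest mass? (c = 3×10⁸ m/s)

γ = 1/√(1 - 0.706²) = 1.412
v = 0.706 × 3×10⁸ = 2.118×10⁸ m/s
m = p/(γv) = 8.072×10⁹/(1.412 × 2.118×10⁸) = 26.99 kg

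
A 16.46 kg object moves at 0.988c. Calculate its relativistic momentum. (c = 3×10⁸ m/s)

γ = 1/√(1 - 0.988²) = 6.4744
v = 0.988 × 3×10⁸ = 2.964×10⁸ m/s
p = γmv = 6.4744 × 16.46 × 2.964×10⁸ = 3.159×10¹⁰ kg·m/s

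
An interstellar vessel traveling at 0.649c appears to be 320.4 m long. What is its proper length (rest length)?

Contracted length L = 320.4 m
γ = 1/√(1 - 0.649²) = 1.3144
L₀ = γL = 1.3144 × 320.4 = 421.1 m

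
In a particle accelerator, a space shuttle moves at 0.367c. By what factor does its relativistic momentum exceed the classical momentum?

p_rel = γmv, p_class = mv
Ratio = γ = 1/√(1 - 0.367²)
= 1/√(0.865311) = 1.075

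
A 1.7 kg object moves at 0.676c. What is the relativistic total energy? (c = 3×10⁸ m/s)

γ = 1/√(1 - 0.676²) = 1.357
mc² = 1.7 × (3×10⁸)² = 1.530×10¹⁷ J
E = γmc² = 1.357 × 1.530×10¹⁷ = 2.076×10¹⁷ J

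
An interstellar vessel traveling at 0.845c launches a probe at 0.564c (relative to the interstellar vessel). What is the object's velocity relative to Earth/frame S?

u = (u' + v)/(1 + u'v/c²)
Numerator: 0.564 + 0.845 = 1.409
Denominator: 1 + 0.47658 = 1.47658
u = 1.409/1.47658 = 0.9542c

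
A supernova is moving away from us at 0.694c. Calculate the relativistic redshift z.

β = 0.694
(1+β)/(1-β) = 1.694/0.306 = 5.536
√(5.536) = 2.353
z = 2.353 - 1 = 1.353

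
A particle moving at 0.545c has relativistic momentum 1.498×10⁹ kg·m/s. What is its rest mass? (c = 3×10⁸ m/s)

γ = 1/√(1 - 0.545²) = 1.1927
v = 0.545 × 3×10⁸ = 1.635×10⁸ m/s
m = p/(γv) = 1.498×10⁹/(1.1927 × 1.635×10⁸) = 7.682 kg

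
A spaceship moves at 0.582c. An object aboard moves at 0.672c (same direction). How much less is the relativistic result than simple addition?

Classical: u' + v = 0.672 + 0.582 = 1.254c
Relativistic: u = (0.672 + 0.582)/(1 + 0.391104) = 1.254/1.391104 = 0.9014c
Difference: 1.254 - 0.9014 = 0.3526c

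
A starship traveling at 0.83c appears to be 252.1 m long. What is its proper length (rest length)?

Contracted length L = 252.1 m
γ = 1/√(1 - 0.83²) = 1.793
L₀ = γL = 1.793 × 252.1 = 452.0 m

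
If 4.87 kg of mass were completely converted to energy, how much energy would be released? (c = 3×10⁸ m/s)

Using E = mc²:
c² = (3×10⁸)² = 9×10¹⁶ m²/s²
E = 4.87 × 9×10¹⁶ = 4.383×10¹⁷ J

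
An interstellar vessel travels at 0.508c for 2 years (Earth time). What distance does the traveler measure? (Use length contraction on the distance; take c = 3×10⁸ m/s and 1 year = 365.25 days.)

Earth distance: d = v × t = 0.508c × 2 yr = 9.619×10¹⁵ m
γ = 1.161
d' = d/γ = 9.619×10¹⁵/1.161 = 8.285×10¹⁵ m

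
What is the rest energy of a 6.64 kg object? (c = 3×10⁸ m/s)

c² = (3×10⁸)² = 9.000×10¹⁶ m²/s²
E₀ = mc² = 6.64 × 9.000×10¹⁶ = 5.976×10¹⁷ J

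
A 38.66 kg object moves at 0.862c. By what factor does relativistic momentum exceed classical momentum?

p_rel = γmv, p_class = mv
Ratio = γ = 1/√(1 - 0.862²) = 1.973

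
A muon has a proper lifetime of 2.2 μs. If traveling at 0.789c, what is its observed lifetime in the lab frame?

Proper lifetime τ₀ = 2.2 μs
γ = 1/√(1 - 0.789²) = 1.6276
τ = γτ₀ = 1.6276 × 2.2 μs = 3.581 μs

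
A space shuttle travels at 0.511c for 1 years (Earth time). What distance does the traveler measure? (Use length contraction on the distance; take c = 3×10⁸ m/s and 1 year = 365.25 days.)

Earth distance: d = v × t = 0.511c × 1 yr = 4.8378×10¹⁵ m
γ = 1.1634
d' = d/γ = 4.8378×10¹⁵/1.1634 = 4.158×10¹⁵ m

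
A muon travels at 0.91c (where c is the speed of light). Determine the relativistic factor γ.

v/c = 0.91, so (v/c)² = 0.8281
1 - (v/c)² = 0.1719
γ = 1/√(0.1719) = 2.412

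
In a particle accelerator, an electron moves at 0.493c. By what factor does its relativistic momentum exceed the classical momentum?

p_rel = γmv, p_class = mv
Ratio = γ = 1/√(1 - 0.493²)
= 1/√(0.756951) = 1.149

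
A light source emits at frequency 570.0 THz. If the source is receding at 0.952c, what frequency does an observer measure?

β = v/c = 0.952
(1-β)/(1+β) = 0.048/1.952 = 0.02459
Doppler factor = √(0.02459) = 0.1568
f_obs = 570.0 × 0.1568 = 89.38 THz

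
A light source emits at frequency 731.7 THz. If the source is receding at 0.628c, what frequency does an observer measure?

β = v/c = 0.628
(1-β)/(1+β) = 0.372/1.628 = 0.2285
Doppler factor = √(0.2285) = 0.4780
f_obs = 731.7 × 0.4780 = 349.8 THz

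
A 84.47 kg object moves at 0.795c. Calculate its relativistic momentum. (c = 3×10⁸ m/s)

γ = 1/√(1 - 0.795²) = 1.6485
v = 0.795 × 3×10⁸ = 2.385×10⁸ m/s
p = γmv = 1.6485 × 84.47 × 2.385×10⁸ = 3.321×10¹⁰ kg·m/s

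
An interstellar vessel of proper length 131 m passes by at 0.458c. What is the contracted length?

Proper length L₀ = 131 m
γ = 1/√(1 - 0.458²) = 1.1249
L = L₀/γ = 131/1.1249 = 116.5 m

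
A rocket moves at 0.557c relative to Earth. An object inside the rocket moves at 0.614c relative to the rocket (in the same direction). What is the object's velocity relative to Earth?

u = (u' + v)/(1 + u'v/c²)
Numerator: 0.614 + 0.557 = 1.171
Denominator: 1 + 0.341998 = 1.341998
u = 1.171/1.341998 = 0.8726c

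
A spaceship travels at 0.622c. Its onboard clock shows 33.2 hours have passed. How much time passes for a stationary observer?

Proper time Δt₀ = 33.2 hours
γ = 1/√(1 - 0.622²) = 1.277
Δt = γΔt₀ = 1.277 × 33.2 = 42.40 hours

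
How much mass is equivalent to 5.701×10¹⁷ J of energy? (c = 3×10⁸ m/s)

From E = mc², we get m = E/c²
c² = (3×10⁸)² = 9×10¹⁶ m²/s²
m = 5.701×10¹⁷ / 9×10¹⁶ = 6.334 kg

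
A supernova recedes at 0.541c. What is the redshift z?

β = 0.541
(1+β)/(1-β) = 1.541/0.459 = 3.3573
√(3.3573) = 1.8323
z = 1.8323 - 1 = 0.8323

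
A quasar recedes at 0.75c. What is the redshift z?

β = 0.75
(1+β)/(1-β) = 1.75/0.25 = 7.000
√(7.000) = 2.646
z = 2.646 - 1 = 1.646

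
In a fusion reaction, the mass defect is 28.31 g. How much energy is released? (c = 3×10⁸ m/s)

Convert mass defect: Δm = 28.31 g = 0.02831 kg
E = Δm·c² = 0.02831 × (3×10⁸)²
= 0.02831 × 9×10¹⁶ = 2.548×10¹⁵ J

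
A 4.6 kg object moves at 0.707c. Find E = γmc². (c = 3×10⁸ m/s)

γ = 1/√(1 - 0.707²) = 1.414
mc² = 4.6 × (3×10⁸)² = 4.140×10¹⁷ J
E = γmc² = 1.414 × 4.140×10¹⁷ = 5.854×10¹⁷ J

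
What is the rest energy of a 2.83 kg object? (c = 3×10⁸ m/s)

c² = (3×10⁸)² = 9.000×10¹⁶ m²/s²
E₀ = mc² = 2.83 × 9.000×10¹⁶ = 2.547×10¹⁷ J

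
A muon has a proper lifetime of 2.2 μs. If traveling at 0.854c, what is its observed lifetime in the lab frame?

Proper lifetime τ₀ = 2.2 μs
γ = 1/√(1 - 0.854²) = 1.9221
τ = γτ₀ = 1.9221 × 2.2 μs = 4.229 μs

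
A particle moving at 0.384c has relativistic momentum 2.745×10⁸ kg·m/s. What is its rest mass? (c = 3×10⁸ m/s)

γ = 1/√(1 - 0.384²) = 1.083
v = 0.384 × 3×10⁸ = 1.152×10⁸ m/s
m = p/(γv) = 2.745×10⁸/(1.083 × 1.152×10⁸) = 2.200 kg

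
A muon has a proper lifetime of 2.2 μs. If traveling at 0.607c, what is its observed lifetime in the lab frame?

Proper lifetime τ₀ = 2.2 μs
γ = 1/√(1 - 0.607²) = 1.258
τ = γτ₀ = 1.258 × 2.2 μs = 2.768 μs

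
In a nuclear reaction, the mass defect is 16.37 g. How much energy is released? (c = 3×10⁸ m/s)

Convert mass defect: Δm = 16.37 g = 0.01637 kg
E = Δm·c² = 0.01637 × (3×10⁸)²
= 0.01637 × 9×10¹⁶ = 1.473×10¹⁵ J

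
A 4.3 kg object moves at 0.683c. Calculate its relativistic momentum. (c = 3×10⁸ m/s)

γ = 1/√(1 - 0.683²) = 1.369
v = 0.683 × 3×10⁸ = 2.049×10⁸ m/s
p = γmv = 1.369 × 4.3 × 2.049×10⁸ = 1.206×10⁹ kg·m/s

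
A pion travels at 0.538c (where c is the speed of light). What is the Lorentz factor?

v/c = 0.538, so (v/c)² = 0.289444
1 - (v/c)² = 0.710556
γ = 1/√(0.710556) = 1.186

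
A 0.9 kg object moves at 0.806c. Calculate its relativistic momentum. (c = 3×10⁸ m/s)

γ = 1/√(1 - 0.806²) = 1.68943
v = 0.806 × 3×10⁸ = 2.418×10⁸ m/s
p = γmv = 1.68943 × 0.9 × 2.418×10⁸ = 3.677×10⁸ kg·m/s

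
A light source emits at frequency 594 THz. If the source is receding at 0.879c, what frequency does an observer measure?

β = v/c = 0.879
(1-β)/(1+β) = 0.121/1.879 = 0.064396
Doppler factor = √(0.064396) = 0.25376
f_obs = 594 × 0.25376 = 150.7 THz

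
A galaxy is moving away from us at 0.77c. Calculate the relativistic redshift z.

β = 0.77
(1+β)/(1-β) = 1.77/0.23 = 7.696
√(7.696) = 2.774
z = 2.774 - 1 = 1.774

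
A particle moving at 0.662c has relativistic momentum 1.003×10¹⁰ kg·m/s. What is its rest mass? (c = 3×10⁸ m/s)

γ = 1/√(1 - 0.662²) = 1.3342
v = 0.662 × 3×10⁸ = 1.986×10⁸ m/s
m = p/(γv) = 1.003×10¹⁰/(1.3342 × 1.986×10⁸) = 37.85 kg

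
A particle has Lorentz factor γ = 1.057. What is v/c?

From γ = 1/√(1 - v²/c²):
1/γ² = 1/1.057² = 0.895056
v²/c² = 1 - 0.895056 = 0.104944
v/c = √(0.104944) = 0.3240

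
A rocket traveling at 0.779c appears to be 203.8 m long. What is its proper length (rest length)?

Contracted length L = 203.8 m
γ = 1/√(1 - 0.779²) = 1.5948
L₀ = γL = 1.5948 × 203.8 = 325.0 m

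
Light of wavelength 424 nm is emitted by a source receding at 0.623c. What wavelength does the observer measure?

β = 0.623
Wavelength Doppler factor = √(1.623/0.377) = √(4.30504) = 2.07486
λ_obs = 424 × 2.07486 = 879.7 nm (redshift)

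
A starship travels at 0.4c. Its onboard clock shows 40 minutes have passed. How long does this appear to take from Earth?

Proper time Δt₀ = 40 minutes
γ = 1/√(1 - 0.4²) = 1.091
Δt = γΔt₀ = 1.091 × 40 = 43.64 minutes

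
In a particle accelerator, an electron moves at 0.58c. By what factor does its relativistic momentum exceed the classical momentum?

p_rel = γmv, p_class = mv
Ratio = γ = 1/√(1 - 0.58²)
= 1/√(0.6636) = 1.228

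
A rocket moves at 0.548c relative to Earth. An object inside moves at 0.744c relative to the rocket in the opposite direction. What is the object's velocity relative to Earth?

Object's velocity in rocket frame is u' = -0.744c
u = (u' + v)/(1 + u'v/c²) = (v - 0.744)/(1 - 0.744·v/c²)
Numerator: 0.548 - 0.744 = -0.196
Denominator: 1 - 0.407712 = 0.592288
u = -0.196/0.592288 = -0.3309c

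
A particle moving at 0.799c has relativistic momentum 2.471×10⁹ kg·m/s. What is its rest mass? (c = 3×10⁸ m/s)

γ = 1/√(1 - 0.799²) = 1.663
v = 0.799 × 3×10⁸ = 2.397×10⁸ m/s
m = p/(γv) = 2.471×10⁹/(1.663 × 2.397×10⁸) = 6.199 kg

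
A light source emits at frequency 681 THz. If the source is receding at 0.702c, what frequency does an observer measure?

β = v/c = 0.702
(1-β)/(1+β) = 0.298/1.702 = 0.17509
Doppler factor = √(0.17509) = 0.41844
f_obs = 681 × 0.41844 = 285.0 THz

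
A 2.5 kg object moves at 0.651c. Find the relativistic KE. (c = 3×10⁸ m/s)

γ = 1/√(1 - 0.651²) = 1.31739
γ - 1 = 0.31739
KE = (γ-1)mc² = 0.31739 × 2.5 × (3×10⁸)² = 7.141×10¹⁶ J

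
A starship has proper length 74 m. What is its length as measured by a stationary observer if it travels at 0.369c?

Proper length L₀ = 74 m
γ = 1/√(1 - 0.369²) = 1.0759
L = L₀/γ = 74/1.0759 = 68.78 m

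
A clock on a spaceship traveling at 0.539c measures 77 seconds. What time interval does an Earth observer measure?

Proper time Δt₀ = 77 seconds
γ = 1/√(1 - 0.539²) = 1.18722
Δt = γΔt₀ = 1.18722 × 77 = 91.42 seconds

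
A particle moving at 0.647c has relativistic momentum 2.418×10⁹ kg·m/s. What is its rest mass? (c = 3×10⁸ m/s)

γ = 1/√(1 - 0.647²) = 1.3115
v = 0.647 × 3×10⁸ = 1.941×10⁸ m/s
m = p/(γv) = 2.418×10⁹/(1.3115 × 1.941×10⁸) = 9.499 kg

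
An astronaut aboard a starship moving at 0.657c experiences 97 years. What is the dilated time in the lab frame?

Proper time Δt₀ = 97 years
γ = 1/√(1 - 0.657²) = 1.3265
Δt = γΔt₀ = 1.3265 × 97 = 128.7 years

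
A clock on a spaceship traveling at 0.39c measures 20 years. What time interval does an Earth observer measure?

Proper time Δt₀ = 20 years
γ = 1/√(1 - 0.39²) = 1.086
Δt = γΔt₀ = 1.086 × 20 = 21.72 years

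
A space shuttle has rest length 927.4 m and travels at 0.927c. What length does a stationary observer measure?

Proper length L₀ = 927.4 m
γ = 1/√(1 - 0.927²) = 2.6662
L = L₀/γ = 927.4/2.6662 = 347.8 m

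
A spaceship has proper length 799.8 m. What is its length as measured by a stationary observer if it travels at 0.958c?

Proper length L₀ = 799.8 m
γ = 1/√(1 - 0.958²) = 3.487
L = L₀/γ = 799.8/3.487 = 229.4 m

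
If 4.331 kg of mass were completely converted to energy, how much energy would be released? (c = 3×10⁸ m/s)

Using E = mc²:
c² = (3×10⁸)² = 9×10¹⁶ m²/s²
E = 4.331 × 9×10¹⁶ = 3.898×10¹⁷ J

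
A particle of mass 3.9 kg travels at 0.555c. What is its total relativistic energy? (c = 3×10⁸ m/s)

γ = 1/√(1 - 0.555²) = 1.20214
mc² = 3.9 × (3×10⁸)² = 3.510×10¹⁷ J
E = γmc² = 1.20214 × 3.510×10¹⁷ = 4.220×10¹⁷ J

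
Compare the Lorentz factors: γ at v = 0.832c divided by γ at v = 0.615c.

γ₁ = 1/√(1 - 0.832²) = 1.8025
γ₂ = 1/√(1 - 0.615²) = 1.2682
γ₁/γ₂ = 1.8025/1.2682 = 1.421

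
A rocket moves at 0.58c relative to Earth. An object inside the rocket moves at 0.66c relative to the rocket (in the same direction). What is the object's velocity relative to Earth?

u = (u' + v)/(1 + u'v/c²)
Numerator: 0.66 + 0.58 = 1.24
Denominator: 1 + 0.3828 = 1.3828
u = 1.24/1.3828 = 0.8967c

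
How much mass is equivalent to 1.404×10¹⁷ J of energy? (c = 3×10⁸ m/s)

From E = mc², we get m = E/c²
c² = (3×10⁸)² = 9×10¹⁶ m²/s²
m = 1.404×10¹⁷ / 9×10¹⁶ = 1.560 kg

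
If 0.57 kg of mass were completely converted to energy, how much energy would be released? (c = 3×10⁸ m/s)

Using E = mc²:
c² = (3×10⁸)² = 9×10¹⁶ m²/s²
E = 0.57 × 9×10¹⁶ = 5.130×10¹⁶ J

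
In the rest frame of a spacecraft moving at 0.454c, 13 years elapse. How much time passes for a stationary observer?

Proper time Δt₀ = 13 years
γ = 1/√(1 - 0.454²) = 1.122
Δt = γΔt₀ = 1.122 × 13 = 14.59 years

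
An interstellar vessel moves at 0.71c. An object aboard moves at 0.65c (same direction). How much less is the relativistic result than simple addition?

Classical: u' + v = 0.65 + 0.71 = 1.36c
Relativistic: u = (0.65 + 0.71)/(1 + 0.4615) = 1.36/1.4615 = 0.9306c
Difference: 1.36 - 0.9306 = 0.4294c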